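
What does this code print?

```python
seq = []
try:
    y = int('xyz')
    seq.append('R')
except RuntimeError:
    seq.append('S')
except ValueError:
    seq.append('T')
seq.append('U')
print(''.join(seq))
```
TU

ValueError is caught by its specific handler, not RuntimeError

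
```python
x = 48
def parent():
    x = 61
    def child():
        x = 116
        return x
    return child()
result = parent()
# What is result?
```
116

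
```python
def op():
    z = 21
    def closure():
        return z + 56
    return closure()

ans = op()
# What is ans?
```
77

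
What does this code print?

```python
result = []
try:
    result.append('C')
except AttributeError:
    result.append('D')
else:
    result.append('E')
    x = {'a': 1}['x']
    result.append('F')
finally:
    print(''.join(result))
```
CE

Try succeeds, else appends 'E', KeyError in else is uncaught, finally prints before exception propagates ('F' never appended)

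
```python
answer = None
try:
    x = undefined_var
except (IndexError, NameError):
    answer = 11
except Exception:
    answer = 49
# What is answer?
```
11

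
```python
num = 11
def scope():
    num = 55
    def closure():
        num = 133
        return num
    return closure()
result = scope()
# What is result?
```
133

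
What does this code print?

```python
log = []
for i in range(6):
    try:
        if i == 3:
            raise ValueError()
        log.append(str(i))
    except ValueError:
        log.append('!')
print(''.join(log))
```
012!45

Exception on i=3 caught, loop continues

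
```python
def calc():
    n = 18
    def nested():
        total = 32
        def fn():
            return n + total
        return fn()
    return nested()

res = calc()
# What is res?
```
50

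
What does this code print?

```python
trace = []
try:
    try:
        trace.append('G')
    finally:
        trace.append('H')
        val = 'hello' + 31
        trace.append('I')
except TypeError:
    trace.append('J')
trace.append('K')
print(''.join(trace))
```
GHJK

Exception in inner finally caught by outer except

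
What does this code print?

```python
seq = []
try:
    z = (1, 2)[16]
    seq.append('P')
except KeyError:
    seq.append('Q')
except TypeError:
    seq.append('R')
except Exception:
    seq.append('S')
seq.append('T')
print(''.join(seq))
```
ST

IndexError not specifically caught, falls to Exception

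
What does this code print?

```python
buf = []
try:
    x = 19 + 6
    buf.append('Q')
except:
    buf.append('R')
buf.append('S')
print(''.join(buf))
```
QS

No exception, try block completes normally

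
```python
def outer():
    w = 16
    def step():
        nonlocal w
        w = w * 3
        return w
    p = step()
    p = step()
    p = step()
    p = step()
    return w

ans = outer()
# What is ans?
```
1296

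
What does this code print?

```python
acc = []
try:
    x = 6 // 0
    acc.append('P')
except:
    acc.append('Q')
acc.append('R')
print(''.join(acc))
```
QR

Exception raised in try, caught by bare except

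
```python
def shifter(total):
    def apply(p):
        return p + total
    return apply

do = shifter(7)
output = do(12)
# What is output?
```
19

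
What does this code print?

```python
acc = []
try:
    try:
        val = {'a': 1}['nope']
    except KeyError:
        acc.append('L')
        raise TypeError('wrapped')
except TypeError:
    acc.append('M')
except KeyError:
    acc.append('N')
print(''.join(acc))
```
LM

New TypeError raised, caught by outer TypeError handler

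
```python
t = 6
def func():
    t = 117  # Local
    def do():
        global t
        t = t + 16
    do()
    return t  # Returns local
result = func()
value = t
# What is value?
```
22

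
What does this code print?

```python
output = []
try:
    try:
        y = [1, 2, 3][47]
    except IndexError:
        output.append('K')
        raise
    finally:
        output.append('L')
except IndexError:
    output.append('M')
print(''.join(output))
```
KLM

finally runs before re-raised exception propagates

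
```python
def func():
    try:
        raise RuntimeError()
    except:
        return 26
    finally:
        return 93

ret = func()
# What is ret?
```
93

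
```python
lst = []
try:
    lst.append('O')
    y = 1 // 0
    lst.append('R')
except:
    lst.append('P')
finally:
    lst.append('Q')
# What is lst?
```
['O', 'P', 'Q']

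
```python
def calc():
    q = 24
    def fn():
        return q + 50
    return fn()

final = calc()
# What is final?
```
74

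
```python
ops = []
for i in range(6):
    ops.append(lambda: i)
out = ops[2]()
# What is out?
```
5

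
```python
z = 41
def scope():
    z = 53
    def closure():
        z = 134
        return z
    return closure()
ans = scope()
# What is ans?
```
134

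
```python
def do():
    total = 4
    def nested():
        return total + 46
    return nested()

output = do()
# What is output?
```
50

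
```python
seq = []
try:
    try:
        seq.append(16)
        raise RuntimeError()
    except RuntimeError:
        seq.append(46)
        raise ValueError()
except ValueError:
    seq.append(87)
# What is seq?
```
[16, 46, 87]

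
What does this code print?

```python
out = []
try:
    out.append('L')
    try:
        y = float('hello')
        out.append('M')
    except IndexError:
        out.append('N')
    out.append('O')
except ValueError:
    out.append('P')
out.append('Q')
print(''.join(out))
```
LPQ

Inner handler doesn't match, propagates to outer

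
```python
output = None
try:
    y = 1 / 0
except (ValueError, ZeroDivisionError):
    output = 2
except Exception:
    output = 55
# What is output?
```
2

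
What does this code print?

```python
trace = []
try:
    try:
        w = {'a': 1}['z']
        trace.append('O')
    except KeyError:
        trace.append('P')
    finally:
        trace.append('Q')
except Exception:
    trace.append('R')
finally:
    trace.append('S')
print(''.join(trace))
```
PQS

Both finally blocks run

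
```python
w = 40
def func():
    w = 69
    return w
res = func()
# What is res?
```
69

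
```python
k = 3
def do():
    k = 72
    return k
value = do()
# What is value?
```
72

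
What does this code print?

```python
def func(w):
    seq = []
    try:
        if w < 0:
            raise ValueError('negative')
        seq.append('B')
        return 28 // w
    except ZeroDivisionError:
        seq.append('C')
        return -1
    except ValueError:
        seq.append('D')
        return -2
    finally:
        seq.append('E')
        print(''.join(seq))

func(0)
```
BCE

w=0 causes ZeroDivisionError, caught, finally prints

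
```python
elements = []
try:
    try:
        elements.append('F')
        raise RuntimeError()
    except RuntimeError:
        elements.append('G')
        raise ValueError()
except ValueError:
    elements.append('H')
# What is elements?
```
['F', 'G', 'H']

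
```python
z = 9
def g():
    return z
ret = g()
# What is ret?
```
9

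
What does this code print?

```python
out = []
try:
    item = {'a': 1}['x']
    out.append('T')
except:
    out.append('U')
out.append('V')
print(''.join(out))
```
UV

Exception raised in try, caught by bare except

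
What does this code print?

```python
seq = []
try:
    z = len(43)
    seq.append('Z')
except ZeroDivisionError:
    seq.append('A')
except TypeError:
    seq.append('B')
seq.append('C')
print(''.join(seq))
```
BC

TypeError is caught by its specific handler, not ZeroDivisionError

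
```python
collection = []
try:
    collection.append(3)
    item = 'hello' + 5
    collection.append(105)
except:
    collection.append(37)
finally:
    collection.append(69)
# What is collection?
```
[3, 37, 69]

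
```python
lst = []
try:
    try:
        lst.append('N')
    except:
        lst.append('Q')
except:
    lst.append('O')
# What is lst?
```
['N']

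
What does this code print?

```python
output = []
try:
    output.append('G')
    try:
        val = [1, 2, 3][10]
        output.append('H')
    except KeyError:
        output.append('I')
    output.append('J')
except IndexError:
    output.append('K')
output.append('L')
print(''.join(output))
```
GKL

Inner handler doesn't match, propagates to outer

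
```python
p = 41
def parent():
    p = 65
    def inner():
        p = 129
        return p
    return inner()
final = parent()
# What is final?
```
129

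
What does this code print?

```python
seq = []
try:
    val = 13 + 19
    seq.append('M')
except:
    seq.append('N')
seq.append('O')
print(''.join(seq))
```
MO

No exception, try block completes normally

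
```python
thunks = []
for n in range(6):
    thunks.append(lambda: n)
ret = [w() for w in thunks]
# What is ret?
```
[5, 5, 5, 5, 5, 5]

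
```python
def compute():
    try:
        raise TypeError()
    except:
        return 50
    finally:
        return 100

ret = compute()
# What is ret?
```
100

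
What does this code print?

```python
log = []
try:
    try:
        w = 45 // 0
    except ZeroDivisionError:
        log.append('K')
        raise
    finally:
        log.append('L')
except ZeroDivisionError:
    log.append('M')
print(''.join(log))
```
KLM

finally runs before re-raised exception propagates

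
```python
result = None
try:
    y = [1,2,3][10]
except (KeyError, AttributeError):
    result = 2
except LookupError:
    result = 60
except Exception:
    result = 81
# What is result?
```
60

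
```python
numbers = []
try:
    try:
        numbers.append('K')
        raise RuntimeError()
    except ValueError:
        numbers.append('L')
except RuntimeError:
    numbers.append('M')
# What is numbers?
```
['K', 'M']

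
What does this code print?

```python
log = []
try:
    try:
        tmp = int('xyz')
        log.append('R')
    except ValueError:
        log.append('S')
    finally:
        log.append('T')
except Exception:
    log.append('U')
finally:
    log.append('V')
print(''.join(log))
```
STV

Both finally blocks run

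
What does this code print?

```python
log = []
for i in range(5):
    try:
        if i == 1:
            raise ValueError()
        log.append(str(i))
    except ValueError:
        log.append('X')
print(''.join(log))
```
0X234

Exception on i=1 caught, loop continues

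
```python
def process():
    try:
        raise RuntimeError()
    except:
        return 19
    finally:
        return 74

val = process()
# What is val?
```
74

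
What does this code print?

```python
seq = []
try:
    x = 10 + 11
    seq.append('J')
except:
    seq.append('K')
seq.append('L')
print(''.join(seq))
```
JL

No exception, try block completes normally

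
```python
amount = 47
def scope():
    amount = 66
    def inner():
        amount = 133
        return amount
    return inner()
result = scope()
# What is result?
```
133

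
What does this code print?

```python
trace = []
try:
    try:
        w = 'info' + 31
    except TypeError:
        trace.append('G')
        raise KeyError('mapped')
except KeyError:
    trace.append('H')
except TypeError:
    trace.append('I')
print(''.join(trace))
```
GH

New KeyError raised, caught by outer KeyError handler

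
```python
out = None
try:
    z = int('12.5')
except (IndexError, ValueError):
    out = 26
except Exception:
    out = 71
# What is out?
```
26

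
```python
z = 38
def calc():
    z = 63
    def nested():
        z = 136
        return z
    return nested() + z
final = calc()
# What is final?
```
199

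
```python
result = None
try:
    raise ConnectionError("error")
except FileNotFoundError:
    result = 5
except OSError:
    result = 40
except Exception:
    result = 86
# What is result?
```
40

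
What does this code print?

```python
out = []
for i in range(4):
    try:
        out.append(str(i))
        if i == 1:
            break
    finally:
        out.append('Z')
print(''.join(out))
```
0Z1Z

finally runs even when breaking out of loop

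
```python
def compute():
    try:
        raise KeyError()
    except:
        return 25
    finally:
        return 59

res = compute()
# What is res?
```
59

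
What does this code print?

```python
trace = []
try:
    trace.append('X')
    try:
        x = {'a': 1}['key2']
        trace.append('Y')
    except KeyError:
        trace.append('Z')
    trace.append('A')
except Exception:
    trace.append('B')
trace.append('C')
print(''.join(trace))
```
XZAC

Inner exception caught by inner handler, outer continues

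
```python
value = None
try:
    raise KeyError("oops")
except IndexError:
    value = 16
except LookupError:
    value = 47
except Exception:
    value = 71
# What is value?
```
47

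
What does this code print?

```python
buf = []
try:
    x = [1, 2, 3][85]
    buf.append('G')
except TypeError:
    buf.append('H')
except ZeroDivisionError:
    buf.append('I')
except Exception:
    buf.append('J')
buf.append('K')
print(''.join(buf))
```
JK

IndexError not specifically caught, falls to Exception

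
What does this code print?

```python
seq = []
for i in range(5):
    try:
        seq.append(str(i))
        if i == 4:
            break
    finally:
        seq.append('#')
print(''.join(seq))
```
0#1#2#3#4#

finally runs even when breaking out of loop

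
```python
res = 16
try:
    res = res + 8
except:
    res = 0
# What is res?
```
24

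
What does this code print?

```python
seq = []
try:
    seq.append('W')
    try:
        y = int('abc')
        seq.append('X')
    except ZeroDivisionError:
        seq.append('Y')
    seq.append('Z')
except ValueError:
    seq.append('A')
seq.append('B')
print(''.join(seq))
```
WAB

Inner handler doesn't match, propagates to outer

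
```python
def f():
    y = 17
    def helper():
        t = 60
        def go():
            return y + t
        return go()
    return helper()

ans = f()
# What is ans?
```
77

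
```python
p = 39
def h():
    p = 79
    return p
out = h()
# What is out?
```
79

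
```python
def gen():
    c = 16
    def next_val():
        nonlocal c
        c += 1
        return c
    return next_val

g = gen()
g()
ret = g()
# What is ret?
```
18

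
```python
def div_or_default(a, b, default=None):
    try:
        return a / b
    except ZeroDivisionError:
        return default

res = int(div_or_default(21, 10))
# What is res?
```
2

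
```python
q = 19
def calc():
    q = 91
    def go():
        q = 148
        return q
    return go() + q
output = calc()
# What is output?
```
239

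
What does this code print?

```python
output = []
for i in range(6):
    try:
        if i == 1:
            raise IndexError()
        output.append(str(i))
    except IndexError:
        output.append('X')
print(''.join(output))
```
0X2345

Exception on i=1 caught, loop continues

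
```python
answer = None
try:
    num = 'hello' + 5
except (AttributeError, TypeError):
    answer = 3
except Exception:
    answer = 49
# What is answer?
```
3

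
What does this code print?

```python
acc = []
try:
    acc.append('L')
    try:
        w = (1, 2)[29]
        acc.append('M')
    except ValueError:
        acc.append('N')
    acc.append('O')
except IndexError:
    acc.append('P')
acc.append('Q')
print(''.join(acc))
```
LPQ

Inner handler doesn't match, propagates to outer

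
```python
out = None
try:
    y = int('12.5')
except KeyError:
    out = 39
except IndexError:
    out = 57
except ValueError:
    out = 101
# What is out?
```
101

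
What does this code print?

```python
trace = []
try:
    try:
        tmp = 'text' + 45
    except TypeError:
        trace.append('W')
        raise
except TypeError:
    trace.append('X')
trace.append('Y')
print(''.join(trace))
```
WXY

raise without argument re-raises current exception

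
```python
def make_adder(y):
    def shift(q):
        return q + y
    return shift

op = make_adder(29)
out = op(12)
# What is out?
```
41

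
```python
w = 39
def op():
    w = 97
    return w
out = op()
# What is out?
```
97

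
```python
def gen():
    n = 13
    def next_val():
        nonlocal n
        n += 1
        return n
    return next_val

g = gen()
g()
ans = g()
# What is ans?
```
15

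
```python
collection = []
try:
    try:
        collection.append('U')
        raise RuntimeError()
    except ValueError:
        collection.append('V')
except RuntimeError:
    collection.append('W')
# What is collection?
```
['U', 'W']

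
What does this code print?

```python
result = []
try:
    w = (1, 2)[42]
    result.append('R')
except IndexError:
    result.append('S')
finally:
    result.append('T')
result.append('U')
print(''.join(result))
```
STU

finally always runs, even after exception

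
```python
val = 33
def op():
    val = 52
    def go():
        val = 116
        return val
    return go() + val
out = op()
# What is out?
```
168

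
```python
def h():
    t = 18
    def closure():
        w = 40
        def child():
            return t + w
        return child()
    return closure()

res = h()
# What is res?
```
58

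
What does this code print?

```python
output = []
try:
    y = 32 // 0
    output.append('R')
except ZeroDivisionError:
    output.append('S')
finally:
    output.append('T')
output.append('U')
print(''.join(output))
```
STU

finally always runs, even after exception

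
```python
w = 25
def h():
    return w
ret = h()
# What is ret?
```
25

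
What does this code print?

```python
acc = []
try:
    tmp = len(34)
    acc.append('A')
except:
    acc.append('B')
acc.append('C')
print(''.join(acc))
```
BC

Exception raised in try, caught by bare except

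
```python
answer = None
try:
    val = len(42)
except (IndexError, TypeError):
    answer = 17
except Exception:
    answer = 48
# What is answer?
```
17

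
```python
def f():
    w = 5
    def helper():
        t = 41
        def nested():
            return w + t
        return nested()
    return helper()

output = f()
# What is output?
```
46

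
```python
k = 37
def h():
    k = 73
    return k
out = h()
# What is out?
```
73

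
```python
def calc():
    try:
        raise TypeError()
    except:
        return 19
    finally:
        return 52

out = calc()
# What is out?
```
52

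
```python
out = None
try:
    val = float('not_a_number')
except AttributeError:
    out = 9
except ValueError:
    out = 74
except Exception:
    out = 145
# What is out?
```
74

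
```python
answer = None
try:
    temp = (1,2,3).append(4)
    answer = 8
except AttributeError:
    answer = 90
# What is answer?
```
90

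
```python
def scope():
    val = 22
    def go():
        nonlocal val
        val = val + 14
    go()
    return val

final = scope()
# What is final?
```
36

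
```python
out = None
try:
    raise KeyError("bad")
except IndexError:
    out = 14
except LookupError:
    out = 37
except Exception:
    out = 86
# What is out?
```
37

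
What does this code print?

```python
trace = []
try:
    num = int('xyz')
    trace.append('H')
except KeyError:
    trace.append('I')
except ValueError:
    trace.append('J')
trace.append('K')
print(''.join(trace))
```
JK

ValueError is caught by its specific handler, not KeyError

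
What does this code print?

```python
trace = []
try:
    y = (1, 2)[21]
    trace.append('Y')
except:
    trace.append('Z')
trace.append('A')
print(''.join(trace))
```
ZA

Exception raised in try, caught by bare except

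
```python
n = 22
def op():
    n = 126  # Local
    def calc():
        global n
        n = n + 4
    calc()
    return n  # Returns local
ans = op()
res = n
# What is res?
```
26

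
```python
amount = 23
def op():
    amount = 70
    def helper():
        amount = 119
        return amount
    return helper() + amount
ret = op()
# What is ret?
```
189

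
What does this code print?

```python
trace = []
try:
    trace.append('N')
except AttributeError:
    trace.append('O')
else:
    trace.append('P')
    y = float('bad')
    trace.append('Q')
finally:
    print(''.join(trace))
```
NP

Try succeeds, else appends 'P', ValueError in else is uncaught, finally prints before exception propagates ('Q' never appended)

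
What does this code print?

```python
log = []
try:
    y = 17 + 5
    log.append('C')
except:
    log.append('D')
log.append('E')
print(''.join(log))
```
CE

No exception, try block completes normally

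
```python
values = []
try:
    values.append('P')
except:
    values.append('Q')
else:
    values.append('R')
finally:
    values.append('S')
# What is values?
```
['P', 'R', 'S']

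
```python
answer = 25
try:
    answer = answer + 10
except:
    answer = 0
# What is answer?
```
35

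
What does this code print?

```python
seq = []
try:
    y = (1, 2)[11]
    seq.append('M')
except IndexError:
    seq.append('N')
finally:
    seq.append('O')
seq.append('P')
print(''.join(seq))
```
NOP

finally always runs, even after exception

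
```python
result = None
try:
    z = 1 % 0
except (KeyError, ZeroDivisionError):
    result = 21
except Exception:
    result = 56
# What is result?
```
21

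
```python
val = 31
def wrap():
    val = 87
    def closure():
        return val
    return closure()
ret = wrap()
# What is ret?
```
87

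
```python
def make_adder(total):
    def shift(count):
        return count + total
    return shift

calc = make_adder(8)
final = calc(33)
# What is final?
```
41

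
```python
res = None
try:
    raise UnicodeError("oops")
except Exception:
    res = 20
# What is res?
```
20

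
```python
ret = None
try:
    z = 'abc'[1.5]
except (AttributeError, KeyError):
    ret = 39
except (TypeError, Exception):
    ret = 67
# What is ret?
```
67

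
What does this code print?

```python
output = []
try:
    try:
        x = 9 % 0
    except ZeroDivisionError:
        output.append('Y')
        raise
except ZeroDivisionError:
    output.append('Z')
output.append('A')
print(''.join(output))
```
YZA

raise without argument re-raises current exception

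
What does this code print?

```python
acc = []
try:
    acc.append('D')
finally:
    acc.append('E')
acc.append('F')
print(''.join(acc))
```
DEF

try/finally without except, no exception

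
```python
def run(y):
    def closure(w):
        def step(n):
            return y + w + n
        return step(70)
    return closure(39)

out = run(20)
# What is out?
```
129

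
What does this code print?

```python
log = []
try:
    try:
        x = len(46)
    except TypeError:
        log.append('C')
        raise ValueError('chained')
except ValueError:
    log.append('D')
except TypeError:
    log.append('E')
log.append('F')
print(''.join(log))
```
CDF

ValueError raised and caught, original TypeError not re-raised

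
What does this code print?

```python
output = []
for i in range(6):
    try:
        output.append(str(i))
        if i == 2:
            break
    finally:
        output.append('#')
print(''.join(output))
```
0#1#2#

finally runs even when breaking out of loop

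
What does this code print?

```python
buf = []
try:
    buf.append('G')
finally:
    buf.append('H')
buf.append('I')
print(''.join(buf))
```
GHI

try/finally without except, no exception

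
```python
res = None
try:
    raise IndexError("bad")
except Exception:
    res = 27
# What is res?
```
27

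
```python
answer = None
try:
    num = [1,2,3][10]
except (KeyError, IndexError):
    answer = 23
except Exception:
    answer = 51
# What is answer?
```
23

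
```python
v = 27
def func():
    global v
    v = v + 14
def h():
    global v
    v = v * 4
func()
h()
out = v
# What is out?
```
164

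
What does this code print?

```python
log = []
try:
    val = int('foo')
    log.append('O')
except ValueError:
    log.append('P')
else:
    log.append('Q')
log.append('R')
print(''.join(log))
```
PR

else block skipped when exception is caught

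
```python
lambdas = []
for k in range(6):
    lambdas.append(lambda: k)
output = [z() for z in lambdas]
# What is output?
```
[5, 5, 5, 5, 5, 5]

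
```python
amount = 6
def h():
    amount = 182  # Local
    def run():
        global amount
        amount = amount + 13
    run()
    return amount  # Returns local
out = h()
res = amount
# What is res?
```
19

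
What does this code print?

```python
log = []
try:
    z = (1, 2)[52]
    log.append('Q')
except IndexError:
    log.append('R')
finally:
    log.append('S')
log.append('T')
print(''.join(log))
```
RST

finally always runs, even after exception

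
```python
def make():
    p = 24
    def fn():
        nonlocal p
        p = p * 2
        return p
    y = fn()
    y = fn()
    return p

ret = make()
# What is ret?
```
96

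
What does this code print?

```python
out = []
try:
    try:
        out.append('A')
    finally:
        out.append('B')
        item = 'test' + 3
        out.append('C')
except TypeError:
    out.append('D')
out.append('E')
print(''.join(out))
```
ABDE

Exception in inner finally caught by outer except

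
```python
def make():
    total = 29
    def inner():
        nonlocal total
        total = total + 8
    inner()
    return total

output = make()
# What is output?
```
37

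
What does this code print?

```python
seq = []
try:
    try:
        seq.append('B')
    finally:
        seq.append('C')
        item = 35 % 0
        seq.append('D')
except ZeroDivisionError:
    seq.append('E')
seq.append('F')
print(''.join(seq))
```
BCEF

Exception in inner finally caught by outer except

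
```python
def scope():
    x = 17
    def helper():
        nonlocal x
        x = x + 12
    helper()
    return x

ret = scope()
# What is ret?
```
29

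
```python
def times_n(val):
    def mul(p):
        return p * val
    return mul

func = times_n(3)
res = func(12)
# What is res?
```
36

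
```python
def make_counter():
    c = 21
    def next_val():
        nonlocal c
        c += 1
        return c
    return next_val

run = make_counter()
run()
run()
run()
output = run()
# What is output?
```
25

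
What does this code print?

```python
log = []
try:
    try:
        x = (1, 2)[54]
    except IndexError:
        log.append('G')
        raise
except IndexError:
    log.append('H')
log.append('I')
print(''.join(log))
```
GHI

raise without argument re-raises current exception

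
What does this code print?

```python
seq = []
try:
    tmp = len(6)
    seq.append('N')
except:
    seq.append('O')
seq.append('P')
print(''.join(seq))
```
OP

Exception raised in try, caught by bare except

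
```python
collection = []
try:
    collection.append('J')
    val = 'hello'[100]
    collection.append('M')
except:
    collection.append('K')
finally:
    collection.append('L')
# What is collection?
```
['J', 'K', 'L']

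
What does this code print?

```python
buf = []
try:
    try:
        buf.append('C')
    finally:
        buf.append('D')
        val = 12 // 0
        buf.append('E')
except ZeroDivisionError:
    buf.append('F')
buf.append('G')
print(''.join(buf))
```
CDFG

Exception in inner finally caught by outer except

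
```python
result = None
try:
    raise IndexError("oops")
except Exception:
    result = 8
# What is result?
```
8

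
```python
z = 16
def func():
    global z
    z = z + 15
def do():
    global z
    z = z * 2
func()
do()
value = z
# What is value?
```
62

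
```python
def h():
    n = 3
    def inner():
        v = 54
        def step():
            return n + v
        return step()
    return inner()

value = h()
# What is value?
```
57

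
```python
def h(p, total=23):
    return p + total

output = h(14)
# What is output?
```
37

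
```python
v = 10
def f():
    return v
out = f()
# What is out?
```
10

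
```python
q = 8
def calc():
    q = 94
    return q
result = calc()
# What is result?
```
94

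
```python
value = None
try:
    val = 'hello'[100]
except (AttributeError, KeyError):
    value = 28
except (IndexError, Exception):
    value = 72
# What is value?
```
72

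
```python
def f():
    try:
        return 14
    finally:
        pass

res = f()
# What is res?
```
14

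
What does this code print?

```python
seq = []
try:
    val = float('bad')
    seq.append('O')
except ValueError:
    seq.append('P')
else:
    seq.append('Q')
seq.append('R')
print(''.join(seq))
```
PR

else block skipped when exception is caught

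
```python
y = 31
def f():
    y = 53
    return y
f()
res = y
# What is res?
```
31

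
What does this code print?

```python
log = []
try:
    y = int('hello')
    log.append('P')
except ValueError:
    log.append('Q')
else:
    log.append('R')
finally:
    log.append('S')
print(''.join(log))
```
QS

Exception: except runs, else skipped, finally runs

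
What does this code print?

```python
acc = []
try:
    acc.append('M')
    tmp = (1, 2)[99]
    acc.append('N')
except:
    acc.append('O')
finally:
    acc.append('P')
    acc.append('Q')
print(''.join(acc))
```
MOPQ

Code before exception runs, then except, then all of finally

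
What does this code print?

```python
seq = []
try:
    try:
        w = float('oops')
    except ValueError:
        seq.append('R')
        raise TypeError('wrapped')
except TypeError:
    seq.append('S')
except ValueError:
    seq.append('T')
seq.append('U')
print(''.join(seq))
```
RSU

TypeError raised and caught, original ValueError not re-raised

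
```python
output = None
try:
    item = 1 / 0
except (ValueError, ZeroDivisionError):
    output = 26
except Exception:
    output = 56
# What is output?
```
26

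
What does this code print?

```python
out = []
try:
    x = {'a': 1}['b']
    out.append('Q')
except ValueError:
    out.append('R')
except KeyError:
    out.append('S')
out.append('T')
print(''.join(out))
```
ST

KeyError is caught by its specific handler, not ValueError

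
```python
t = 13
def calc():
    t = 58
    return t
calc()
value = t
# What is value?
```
13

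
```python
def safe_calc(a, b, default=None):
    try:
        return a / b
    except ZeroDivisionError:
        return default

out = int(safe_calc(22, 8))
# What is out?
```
2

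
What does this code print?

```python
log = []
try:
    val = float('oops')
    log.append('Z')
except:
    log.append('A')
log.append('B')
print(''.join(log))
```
AB

Exception raised in try, caught by bare except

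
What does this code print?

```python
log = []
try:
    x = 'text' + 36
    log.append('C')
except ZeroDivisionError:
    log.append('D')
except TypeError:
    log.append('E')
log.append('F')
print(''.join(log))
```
EF

TypeError is caught by its specific handler, not ZeroDivisionError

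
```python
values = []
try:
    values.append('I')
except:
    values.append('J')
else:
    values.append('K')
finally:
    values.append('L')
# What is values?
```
['I', 'K', 'L']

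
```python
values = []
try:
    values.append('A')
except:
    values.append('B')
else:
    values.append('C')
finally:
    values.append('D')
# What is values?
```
['A', 'C', 'D']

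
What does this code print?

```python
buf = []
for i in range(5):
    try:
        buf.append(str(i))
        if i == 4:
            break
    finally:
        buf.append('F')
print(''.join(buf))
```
0F1F2F3F4F

finally runs even when breaking out of loop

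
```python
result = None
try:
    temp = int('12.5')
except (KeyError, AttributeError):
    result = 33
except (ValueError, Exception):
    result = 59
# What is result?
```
59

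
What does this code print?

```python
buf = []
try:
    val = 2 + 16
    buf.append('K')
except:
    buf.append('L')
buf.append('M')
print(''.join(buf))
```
KM

No exception, try block completes normally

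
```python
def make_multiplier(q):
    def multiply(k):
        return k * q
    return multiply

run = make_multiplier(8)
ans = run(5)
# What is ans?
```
40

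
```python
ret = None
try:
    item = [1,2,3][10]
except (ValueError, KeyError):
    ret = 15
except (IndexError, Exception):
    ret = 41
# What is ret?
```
41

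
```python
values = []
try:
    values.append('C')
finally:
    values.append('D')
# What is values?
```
['C', 'D']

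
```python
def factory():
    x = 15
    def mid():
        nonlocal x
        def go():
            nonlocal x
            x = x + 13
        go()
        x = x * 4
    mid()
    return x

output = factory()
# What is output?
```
112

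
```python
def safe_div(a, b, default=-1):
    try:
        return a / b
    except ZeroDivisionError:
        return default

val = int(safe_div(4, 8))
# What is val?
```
0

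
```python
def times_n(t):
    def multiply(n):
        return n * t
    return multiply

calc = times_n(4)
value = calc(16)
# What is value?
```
64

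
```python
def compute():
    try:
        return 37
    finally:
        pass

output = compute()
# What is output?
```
37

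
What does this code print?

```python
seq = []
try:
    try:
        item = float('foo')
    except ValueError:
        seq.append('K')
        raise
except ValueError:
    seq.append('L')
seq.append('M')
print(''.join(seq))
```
KLM

raise without argument re-raises current exception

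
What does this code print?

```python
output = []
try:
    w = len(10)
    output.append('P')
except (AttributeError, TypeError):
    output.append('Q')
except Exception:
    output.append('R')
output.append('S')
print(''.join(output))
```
QS

TypeError matches tuple containing it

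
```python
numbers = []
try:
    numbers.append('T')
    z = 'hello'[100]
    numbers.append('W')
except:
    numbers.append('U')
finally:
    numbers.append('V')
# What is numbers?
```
['T', 'U', 'V']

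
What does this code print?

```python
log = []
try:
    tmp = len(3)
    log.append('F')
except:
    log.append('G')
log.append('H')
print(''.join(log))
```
GH

Exception raised in try, caught by bare except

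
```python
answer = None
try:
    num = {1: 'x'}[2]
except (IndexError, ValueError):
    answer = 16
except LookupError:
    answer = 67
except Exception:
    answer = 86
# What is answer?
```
67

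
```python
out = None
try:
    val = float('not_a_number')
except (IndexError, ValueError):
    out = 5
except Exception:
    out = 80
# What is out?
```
5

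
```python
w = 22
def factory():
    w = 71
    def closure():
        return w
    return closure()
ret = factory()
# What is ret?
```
71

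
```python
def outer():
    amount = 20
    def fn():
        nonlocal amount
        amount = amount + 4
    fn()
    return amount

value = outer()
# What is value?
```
24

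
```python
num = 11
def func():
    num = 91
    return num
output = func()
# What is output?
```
91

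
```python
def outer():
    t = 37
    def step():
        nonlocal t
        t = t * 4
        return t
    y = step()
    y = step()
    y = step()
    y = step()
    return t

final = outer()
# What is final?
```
9472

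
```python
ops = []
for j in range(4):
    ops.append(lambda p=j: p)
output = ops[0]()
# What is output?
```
0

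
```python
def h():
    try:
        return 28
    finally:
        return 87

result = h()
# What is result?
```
87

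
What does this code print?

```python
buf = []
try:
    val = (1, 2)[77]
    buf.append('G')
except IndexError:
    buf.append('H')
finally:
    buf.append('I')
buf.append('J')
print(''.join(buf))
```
HIJ

finally always runs, even after exception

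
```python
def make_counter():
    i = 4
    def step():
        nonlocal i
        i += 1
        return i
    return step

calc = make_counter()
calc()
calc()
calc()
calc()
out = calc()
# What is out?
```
9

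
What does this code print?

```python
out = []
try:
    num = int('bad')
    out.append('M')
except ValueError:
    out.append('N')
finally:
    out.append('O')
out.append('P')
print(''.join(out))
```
NOP

finally always runs, even after exception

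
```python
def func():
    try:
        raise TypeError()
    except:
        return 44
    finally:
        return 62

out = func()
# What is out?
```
62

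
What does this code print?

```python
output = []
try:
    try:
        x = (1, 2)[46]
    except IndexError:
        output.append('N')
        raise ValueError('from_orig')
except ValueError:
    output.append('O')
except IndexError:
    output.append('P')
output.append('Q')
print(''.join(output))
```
NOQ

ValueError raised and caught, original IndexError not re-raised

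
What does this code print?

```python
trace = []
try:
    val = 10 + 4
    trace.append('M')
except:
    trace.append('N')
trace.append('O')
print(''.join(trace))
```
MO

No exception, try block completes normally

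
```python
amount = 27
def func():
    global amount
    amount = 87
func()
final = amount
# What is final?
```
87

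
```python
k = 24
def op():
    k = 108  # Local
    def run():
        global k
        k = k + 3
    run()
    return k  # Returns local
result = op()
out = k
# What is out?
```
27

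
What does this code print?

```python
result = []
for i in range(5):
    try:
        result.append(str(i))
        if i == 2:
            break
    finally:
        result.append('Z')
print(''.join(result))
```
0Z1Z2Z

finally runs even when breaking out of loop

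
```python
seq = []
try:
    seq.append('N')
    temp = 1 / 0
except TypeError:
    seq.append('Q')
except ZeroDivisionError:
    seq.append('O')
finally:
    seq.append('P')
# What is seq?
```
['N', 'O', 'P']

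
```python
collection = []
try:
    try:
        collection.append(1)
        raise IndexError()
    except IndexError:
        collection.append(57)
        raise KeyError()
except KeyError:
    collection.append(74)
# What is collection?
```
[1, 57, 74]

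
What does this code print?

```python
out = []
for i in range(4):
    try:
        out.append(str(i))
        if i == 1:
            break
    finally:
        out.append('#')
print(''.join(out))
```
0#1#

finally runs even when breaking out of loop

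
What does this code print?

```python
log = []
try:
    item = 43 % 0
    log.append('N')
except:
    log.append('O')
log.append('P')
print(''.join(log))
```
OP

Exception raised in try, caught by bare except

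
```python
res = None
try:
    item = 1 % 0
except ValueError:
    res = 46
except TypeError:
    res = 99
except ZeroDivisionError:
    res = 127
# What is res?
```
127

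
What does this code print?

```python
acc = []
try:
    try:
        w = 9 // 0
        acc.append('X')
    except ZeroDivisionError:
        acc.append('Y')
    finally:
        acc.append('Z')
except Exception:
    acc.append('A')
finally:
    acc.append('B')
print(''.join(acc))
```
YZB

Both finally blocks run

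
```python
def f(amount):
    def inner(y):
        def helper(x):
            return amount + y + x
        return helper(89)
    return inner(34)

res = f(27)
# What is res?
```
150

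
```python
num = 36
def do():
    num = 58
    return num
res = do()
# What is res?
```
58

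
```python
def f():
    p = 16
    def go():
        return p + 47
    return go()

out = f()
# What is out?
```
63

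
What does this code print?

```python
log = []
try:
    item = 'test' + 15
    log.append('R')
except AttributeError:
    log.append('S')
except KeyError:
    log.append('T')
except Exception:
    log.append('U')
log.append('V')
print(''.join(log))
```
UV

TypeError not specifically caught, falls to Exception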